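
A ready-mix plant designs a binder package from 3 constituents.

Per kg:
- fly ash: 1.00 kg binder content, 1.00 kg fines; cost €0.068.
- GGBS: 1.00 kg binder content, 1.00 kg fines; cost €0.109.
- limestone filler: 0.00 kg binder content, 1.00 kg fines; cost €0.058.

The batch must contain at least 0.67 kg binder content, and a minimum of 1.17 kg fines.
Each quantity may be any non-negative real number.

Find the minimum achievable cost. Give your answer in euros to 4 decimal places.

This is a linear program. Let x1 = kg of fly ash, x2 = kg of GGBS, x3 = kg of limestone filler.
min 0.068x1 + 0.109x2 + 0.058x3 subject to:
  1x1 + 1x2 ≥ 0.67   (binder content)
  1x1 + 1x2 + 1x3 ≥ 1.17   (fines)
  x1, x2, x3 ≥ 0.
The cheapest feasible vertex uses only fly ash, limestone filler; GGBS is not used. There the binder content and fines constraints are tight.
Solving gives x1 = 0.67, x3 = 0.5.
Hence cost = 0.068·0.67 + 0.058·0.5 = €0.074560.

€0.0746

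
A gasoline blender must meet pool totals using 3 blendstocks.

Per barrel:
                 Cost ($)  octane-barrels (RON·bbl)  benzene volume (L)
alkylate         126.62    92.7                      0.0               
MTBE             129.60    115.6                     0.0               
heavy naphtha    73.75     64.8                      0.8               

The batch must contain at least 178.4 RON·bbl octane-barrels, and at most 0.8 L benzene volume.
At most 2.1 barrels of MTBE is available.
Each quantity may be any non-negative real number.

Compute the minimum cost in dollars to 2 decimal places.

$200.01

Set it up as a linear program. Let x1 = barrels of alkylate, x2 = barrels of MTBE, x3 = barrels of heavy naphtha.
Minimize 126.62x1 + 129.6x2 + 73.75x3 with:
  92.7x1 + 115.6x2 + 64.8x3 ≥ 178.4   (octane-barrels)
  0.8x3 ≤ 0.8   (benzene volume)
  x2 ≤ 2.1
  x1, x2, x3 ≥ 0.
The minimum-cost mix takes nothing from alkylate, heavy naphtha — only MTBE. The octane-barrels requirement is met with equality.
Optimal quantities: MTBE = 1.5433 barrels.
Objective = 129.6·1.5433 = 200.0117.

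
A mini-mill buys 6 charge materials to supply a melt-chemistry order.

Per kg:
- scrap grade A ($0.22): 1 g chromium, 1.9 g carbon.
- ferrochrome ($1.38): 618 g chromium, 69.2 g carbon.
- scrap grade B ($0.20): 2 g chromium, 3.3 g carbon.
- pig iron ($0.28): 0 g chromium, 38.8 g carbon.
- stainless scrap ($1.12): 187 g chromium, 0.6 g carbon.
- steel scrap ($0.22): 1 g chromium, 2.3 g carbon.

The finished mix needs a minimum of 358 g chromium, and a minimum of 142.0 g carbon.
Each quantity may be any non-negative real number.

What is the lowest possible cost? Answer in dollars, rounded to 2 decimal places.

Set it up as a linear program. Let x1 = kg of scrap grade A, x2 = kg of ferrochrome, x3 = kg of scrap grade B, x4 = kg of pig iron, x5 = kg of stainless scrap, x6 = kg of steel scrap.
Minimise 0.22x1 + 1.38x2 + 0.2x3 + 0.28x4 + 1.12x5 + 0.22x6 with:
  1x1 + 618x2 + 2x3 + 187x5 + 1x6 ≥ 358   (chromium)
  1.9x1 + 69.2x2 + 3.3x3 + 38.8x4 + 0.6x5 + 2.3x6 ≥ 142   (carbon)
  x1, x2, x3, x4, x5, x6 ≥ 0.
The cheapest feasible vertex uses only ferrochrome, pig iron; scrap grade A, scrap grade B, stainless scrap, steel scrap are not used. The chromium and carbon requirements are met with equality.
Optimal quantities: ferrochrome = 0.5793 kg, pig iron = 2.627 kg.
Cost = 1.38·0.5793 + 0.28·2.627 = 1.53499.

$1.53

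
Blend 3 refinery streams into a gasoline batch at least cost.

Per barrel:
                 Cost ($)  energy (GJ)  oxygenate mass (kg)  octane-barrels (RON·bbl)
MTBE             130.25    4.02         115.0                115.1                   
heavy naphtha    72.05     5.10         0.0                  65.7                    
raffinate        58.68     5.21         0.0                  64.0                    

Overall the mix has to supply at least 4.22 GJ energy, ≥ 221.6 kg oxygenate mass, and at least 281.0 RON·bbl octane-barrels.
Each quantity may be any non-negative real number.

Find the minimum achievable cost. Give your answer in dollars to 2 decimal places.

$305.27

Set it up as a linear program. Let x1 = barrels of MTBE, x2 = barrels of heavy naphtha, x3 = barrels of raffinate.
Minimise 130.25x1 + 72.05x2 + 58.68x3 s.t.:
  4.02x1 + 5.1x2 + 5.21x3 ≥ 4.22   (energy)
  115x1 ≥ 221.6   (oxygenate mass)
  115.1x1 + 65.7x2 + 64x3 ≥ 281   (octane-barrels)
  x1, x2, x3 ≥ 0.
The optimal basis is {MTBE, raffinate}; heavy naphtha drops out. Binding constraints: oxygenate mass and octane-barrels.
Optimal quantities: MTBE = 1.92696 barrels, raffinate = 0.925114 barrels.
Objective = 130.25·1.92696 + 58.68·0.925114 = 305.2722.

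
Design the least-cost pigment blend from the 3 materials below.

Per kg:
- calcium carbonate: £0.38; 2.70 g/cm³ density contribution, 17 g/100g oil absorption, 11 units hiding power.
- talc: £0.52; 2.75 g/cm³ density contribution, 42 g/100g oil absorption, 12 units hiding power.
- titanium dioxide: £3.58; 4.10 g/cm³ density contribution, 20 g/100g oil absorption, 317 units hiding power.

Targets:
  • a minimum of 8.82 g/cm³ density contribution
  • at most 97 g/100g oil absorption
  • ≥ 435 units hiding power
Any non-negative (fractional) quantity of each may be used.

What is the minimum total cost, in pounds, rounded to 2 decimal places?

Let x1 = kg of calcium carbonate, x2 = kg of talc, x3 = kg of titanium dioxide.
Minimize 0.38x1 + 0.52x2 + 3.58x3 with:
  2.7x1 + 2.75x2 + 4.1x3 ≥ 8.82   (density contribution)
  17x1 + 42x2 + 20x3 ≤ 97   (oil absorption)
  11x1 + 12x2 + 317x3 ≥ 435   (hiding power)
  x1, x2, x3 ≥ 0.
At the optimum only calcium carbonate, titanium dioxide are positive (talc = 0). There the density contribution and hiding power constraints are tight.
Solving gives x1 = 1.249, x3 = 1.329.
Total cost: 0.38·1.249 + 3.58·1.329 = 5.2324.

£5.23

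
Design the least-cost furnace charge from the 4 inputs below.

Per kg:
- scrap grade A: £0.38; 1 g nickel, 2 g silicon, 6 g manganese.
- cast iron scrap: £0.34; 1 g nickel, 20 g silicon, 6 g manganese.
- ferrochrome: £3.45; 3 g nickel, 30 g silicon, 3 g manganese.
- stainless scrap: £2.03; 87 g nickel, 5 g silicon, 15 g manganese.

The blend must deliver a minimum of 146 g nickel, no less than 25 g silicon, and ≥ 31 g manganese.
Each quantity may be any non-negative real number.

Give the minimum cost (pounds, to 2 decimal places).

£3.72

Let x1 = kg of scrap grade A, x2 = kg of cast iron scrap, x3 = kg of ferrochrome, x4 = kg of stainless scrap.
Minimize 0.38x1 + 0.34x2 + 3.45x3 + 2.03x4 subject to:
  1x1 + 1x2 + 3x3 + 87x4 ≥ 146   (nickel)
  2x1 + 20x2 + 30x3 + 5x4 ≥ 25   (silicon)
  6x1 + 6x2 + 3x3 + 15x4 ≥ 31   (manganese)
  x1, x2, x3, x4 ≥ 0.
The minimum-cost mix takes nothing from scrap grade A, ferrochrome — only cast iron scrap, stainless scrap. The nickel and manganese requirements are met with equality.
Optimal quantities: cast iron scrap = 1 kg, stainless scrap = 1.667 kg.
Cost = 0.34·1 + 2.03·1.667 = 3.7240.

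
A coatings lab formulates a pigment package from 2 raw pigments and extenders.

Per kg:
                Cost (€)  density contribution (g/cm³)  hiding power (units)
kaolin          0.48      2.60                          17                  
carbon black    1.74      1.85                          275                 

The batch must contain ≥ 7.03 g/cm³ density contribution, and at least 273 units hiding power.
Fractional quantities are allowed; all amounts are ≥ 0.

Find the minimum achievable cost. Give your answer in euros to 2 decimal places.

€2.51

This is a linear program. Let x1 = kg of kaolin, x2 = kg of carbon black.
Minimise 0.48x1 + 1.74x2 subject to:
  2.6x1 + 1.85x2 ≥ 7.03   (density contribution)
  17x1 + 275x2 ≥ 273   (hiding power)
  x1, x2 ≥ 0.
Both inputs are positive at the optimum. There the density contribution and hiding power constraints are tight.
Solving gives x1 = 2.089, x2 = 0.8636.
Total cost: 0.48·2.089 + 1.74·0.8636 = 2.5054.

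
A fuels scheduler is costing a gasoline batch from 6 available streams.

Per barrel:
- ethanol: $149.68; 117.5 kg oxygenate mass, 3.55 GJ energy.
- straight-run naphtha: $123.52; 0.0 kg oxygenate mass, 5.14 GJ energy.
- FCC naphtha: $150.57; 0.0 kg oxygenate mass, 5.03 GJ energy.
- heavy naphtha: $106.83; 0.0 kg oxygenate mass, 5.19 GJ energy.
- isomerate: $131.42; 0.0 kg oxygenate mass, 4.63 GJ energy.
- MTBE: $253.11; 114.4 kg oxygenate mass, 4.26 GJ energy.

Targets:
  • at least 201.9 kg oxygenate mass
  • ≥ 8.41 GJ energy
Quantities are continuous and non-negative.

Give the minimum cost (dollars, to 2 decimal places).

Set it up as a linear program. Let x1 = barrels of ethanol, x2 = barrels of straight-run naphtha, x3 = barrels of FCC naphtha, x4 = barrels of heavy naphtha, x5 = barrels of isomerate, x6 = barrels of MTBE.
Minimise 149.68x1 + 123.52x2 + 150.57x3 + 106.83x4 + 131.42x5 + 253.11x6 s.t.:
  117.5x1 + 114.4x6 ≥ 201.9   (oxygenate mass)
  3.55x1 + 5.14x2 + 5.03x3 + 5.19x4 + 4.63x5 + 4.26x6 ≥ 8.41   (energy)
  x1, x2, x3, x4, x5, x6 ≥ 0.
The cheapest feasible vertex uses only ethanol, heavy naphtha; straight-run naphtha, FCC naphtha, isomerate, MTBE are not used. Binding constraints: oxygenate mass and energy.
That vertex is x1 = 1.7183, x4 = 0.44509.
Hence cost = 149.68·1.7183 + 106.83·0.44509 = $304.7441.

$304.74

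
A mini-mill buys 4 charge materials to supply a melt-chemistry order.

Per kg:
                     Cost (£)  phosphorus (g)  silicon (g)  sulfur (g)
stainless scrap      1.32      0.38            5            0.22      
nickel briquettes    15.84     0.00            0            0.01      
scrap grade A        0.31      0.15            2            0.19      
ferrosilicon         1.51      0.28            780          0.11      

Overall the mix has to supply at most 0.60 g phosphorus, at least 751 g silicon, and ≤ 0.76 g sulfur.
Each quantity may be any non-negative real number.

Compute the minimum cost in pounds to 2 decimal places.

£1.45

Treat it as an LP. Let x1 = kg of stainless scrap, x2 = kg of nickel briquettes, x3 = kg of scrap grade A, x4 = kg of ferrosilicon.
Minimise 1.32x1 + 15.84x2 + 0.31x3 + 1.51x4 subject to:
  0.38x1 + 0.15x3 + 0.28x4 ≤ 0.6   (phosphorus)
  5x1 + 2x3 + 780x4 ≥ 751   (silicon)
  0.22x1 + 0.01x2 + 0.19x3 + 0.11x4 ≤ 0.76   (sulfur)
  x1, x2, x3, x4 ≥ 0.
The optimal basis is {ferrosilicon}; stainless scrap, nickel briquettes, scrap grade A drop out. The silicon requirement is met with equality.
So ferrosilicon = 0.9628 kg.
Objective = 1.51·0.9628 = 1.4538.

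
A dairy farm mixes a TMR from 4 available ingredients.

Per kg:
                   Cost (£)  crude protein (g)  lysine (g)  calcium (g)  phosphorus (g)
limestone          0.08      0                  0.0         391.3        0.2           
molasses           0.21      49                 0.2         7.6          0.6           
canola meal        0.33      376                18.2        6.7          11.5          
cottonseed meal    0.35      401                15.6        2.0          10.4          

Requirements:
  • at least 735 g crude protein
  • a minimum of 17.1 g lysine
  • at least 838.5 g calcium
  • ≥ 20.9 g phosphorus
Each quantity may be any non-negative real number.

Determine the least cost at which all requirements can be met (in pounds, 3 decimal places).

£0.813

Let x1 = kg of limestone, x2 = kg of molasses, x3 = kg of canola meal, x4 = kg of cottonseed meal.
Minimize 0.08x1 + 0.21x2 + 0.33x3 + 0.35x4 s.t.:
  49x2 + 376x3 + 401x4 ≥ 735   (crude protein)
  0.2x2 + 18.2x3 + 15.6x4 ≥ 17.1   (lysine)
  391.3x1 + 7.6x2 + 6.7x3 + 2x4 ≥ 838.5   (calcium)
  0.2x1 + 0.6x2 + 11.5x3 + 10.4x4 ≥ 20.9   (phosphorus)
  x1, x2, x3, x4 ≥ 0.
The optimal basis is {limestone, canola meal, cottonseed meal}; molasses drops out. Binding constraints: crude protein, calcium, phosphorus.
That vertex is x1 = 2.124, x3 = 0.8081, x4 = 1.075.
Objective = 0.08·2.124 + 0.33·0.8081 + 0.35·1.075 = 0.81284.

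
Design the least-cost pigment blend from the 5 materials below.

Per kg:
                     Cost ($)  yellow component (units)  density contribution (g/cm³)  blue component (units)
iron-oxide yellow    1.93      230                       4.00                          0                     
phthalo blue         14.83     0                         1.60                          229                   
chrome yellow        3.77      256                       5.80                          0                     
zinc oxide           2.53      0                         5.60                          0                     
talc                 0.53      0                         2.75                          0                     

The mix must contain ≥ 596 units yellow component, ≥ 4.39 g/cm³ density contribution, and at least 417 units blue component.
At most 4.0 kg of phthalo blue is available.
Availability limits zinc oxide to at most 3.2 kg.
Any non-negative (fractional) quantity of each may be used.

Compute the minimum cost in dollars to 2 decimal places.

Set it up as a linear program. Let x1 = kg of iron-oxide yellow, x2 = kg of phthalo blue, x3 = kg of chrome yellow, x4 = kg of zinc oxide, x5 = kg of talc.
Minimise 1.93x1 + 14.83x2 + 3.77x3 + 2.53x4 + 0.53x5 subject to:
  230x1 + 256x3 ≥ 596   (yellow component)
  4x1 + 1.6x2 + 5.8x3 + 5.6x4 + 2.75x5 ≥ 4.39   (density contribution)
  229x2 ≥ 417   (blue component)
  x2 ≤ 4
  x4 ≤ 3.2
  x1, x2, x3, x4, x5 ≥ 0.
The cheapest feasible vertex uses only iron-oxide yellow, phthalo blue; chrome yellow, zinc oxide, talc are not used. There the yellow component and blue component constraints are tight.
Solving gives x1 = 2.591, x2 = 1.821.
Objective = 1.93·2.591 + 14.83·1.821 = 32.0061.

$32.01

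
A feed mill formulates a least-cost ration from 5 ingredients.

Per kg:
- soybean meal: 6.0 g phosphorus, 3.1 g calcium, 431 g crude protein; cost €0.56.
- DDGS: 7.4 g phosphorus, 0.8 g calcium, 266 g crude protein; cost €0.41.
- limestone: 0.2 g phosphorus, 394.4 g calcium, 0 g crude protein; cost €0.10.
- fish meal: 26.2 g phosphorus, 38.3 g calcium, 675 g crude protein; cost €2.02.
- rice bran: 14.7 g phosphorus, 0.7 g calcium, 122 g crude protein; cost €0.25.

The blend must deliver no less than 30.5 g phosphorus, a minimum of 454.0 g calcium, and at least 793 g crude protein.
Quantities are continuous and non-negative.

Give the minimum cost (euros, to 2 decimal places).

Let x1 = kg of soybean meal, x2 = kg of DDGS, x3 = kg of limestone, x4 = kg of fish meal, x5 = kg of rice bran.
Minimise 0.56x1 + 0.41x2 + 0.1x3 + 2.02x4 + 0.25x5 with:
  6x1 + 7.4x2 + 0.2x3 + 26.2x4 + 14.7x5 ≥ 30.5   (phosphorus)
  3.1x1 + 0.8x2 + 394.4x3 + 38.3x4 + 0.7x5 ≥ 454   (calcium)
  431x1 + 266x2 + 675x4 + 122x5 ≥ 793   (crude protein)
  x1, x2, x3, x4, x5 ≥ 0.
The minimum-cost mix takes nothing from DDGS, fish meal — only soybean meal, limestone, rice bran. There the phosphorus, calcium, crude protein constraints are tight.
That vertex is x1 = 1.421, x3 = 1.137, x5 = 1.479.
Hence cost = 0.56·1.421 + 0.1·1.137 + 0.25·1.479 = €1.2792.

€1.28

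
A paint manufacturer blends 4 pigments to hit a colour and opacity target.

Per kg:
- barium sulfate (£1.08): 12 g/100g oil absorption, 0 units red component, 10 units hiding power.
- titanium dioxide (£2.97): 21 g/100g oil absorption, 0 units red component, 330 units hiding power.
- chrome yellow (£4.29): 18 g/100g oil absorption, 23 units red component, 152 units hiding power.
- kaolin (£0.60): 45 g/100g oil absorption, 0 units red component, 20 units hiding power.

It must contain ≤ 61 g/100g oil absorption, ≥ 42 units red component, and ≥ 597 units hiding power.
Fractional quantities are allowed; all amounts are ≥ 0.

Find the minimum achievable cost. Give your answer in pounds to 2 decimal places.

£10.71

Let x1 = kg of barium sulfate, x2 = kg of titanium dioxide, x3 = kg of chrome yellow, x4 = kg of kaolin.
Minimize 1.08x1 + 2.97x2 + 4.29x3 + 0.6x4 subject to:
  12x1 + 21x2 + 18x3 + 45x4 ≤ 61   (oil absorption)
  23x3 ≥ 42   (red component)
  10x1 + 330x2 + 152x3 + 20x4 ≥ 597   (hiding power)
  x1, x2, x3, x4 ≥ 0.
The cheapest feasible vertex uses only titanium dioxide, chrome yellow; barium sulfate, kaolin are not used. The red component and hiding power requirements are met with equality.
Solving gives x2 = 0.968, x3 = 1.826.
Cost = 2.97·0.968 + 4.29·1.826 = 10.7085.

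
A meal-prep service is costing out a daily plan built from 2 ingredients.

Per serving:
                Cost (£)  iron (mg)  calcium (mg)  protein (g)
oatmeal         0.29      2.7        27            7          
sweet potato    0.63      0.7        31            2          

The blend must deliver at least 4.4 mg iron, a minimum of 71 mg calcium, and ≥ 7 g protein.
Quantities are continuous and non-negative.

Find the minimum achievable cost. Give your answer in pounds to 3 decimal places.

Set it up as a linear program. Let x1 = servings of oatmeal, x2 = servings of sweet potato.
min 0.29x1 + 0.63x2 subject to:
  2.7x1 + 0.7x2 ≥ 4.4   (iron)
  27x1 + 31x2 ≥ 71   (calcium)
  7x1 + 2x2 ≥ 7   (protein)
  x1, x2 ≥ 0.
At the optimum only oatmeal is positive (sweet potato = 0). The calcium requirement is met with equality.
Solving gives x1 = 2.63.
Total cost: 0.29·2.63 = 0.76270.

£0.763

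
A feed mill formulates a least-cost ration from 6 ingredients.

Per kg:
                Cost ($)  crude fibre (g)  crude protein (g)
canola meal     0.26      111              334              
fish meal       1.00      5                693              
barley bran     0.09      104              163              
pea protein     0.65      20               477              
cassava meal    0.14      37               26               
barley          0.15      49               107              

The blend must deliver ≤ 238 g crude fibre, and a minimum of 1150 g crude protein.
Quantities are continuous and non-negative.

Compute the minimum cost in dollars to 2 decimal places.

$1.19

Treat it as an LP. Let x1 = kg of canola meal, x2 = kg of fish meal, x3 = kg of barley bran, x4 = kg of pea protein, x5 = kg of cassava meal, x6 = kg of barley.
Minimize 0.26x1 + 1x2 + 0.09x3 + 0.65x4 + 0.14x5 + 0.15x6 s.t.:
  111x1 + 5x2 + 104x3 + 20x4 + 37x5 + 49x6 ≤ 238   (crude fibre)
  334x1 + 693x2 + 163x3 + 477x4 + 26x5 + 107x6 ≥ 1150   (crude protein)
  x1, x2, x3, x4, x5, x6 ≥ 0.
The cheapest feasible vertex uses only canola meal, pea protein; fish meal, barley bran, cassava meal, barley are not used. Binding constraints: crude fibre and crude protein.
Solving gives x1 = 1.957, x4 = 1.041.
Objective = 0.26·1.957 + 0.65·1.041 = 1.1855.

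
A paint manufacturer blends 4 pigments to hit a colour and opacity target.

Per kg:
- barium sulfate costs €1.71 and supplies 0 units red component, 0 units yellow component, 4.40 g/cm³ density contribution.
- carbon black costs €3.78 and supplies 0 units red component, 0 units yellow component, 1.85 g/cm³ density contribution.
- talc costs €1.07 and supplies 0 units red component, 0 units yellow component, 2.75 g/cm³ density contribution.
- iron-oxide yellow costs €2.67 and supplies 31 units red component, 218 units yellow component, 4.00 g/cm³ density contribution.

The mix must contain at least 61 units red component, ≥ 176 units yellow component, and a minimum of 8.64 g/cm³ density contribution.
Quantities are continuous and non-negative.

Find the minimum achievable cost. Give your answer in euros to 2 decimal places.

Treat it as an LP. Let x1 = kg of barium sulfate, x2 = kg of carbon black, x3 = kg of talc, x4 = kg of iron-oxide yellow.
Minimise 1.71x1 + 3.78x2 + 1.07x3 + 2.67x4 with:
  31x4 ≥ 61   (red component)
  218x4 ≥ 176   (yellow component)
  4.4x1 + 1.85x2 + 2.75x3 + 4x4 ≥ 8.64   (density contribution)
  x1, x2, x3, x4 ≥ 0.
At the optimum only barium sulfate, iron-oxide yellow are positive (carbon black, talc = 0). There the red component and density contribution constraints are tight.
That vertex is x1 = 0.1748, x4 = 1.968.
Total cost: 1.71·0.1748 + 2.67·1.968 = 5.5535.

€5.55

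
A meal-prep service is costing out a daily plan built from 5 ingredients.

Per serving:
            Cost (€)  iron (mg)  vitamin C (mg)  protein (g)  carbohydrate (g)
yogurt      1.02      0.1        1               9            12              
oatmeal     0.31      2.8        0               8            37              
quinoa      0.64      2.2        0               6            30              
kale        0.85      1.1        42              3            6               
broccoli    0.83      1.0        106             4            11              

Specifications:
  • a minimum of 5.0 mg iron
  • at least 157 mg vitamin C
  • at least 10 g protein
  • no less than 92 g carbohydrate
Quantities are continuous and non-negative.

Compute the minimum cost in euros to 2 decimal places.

Let x1 = servings of yogurt, x2 = servings of oatmeal, x3 = servings of quinoa, x4 = servings of kale, x5 = servings of broccoli.
min 1.02x1 + 0.31x2 + 0.64x3 + 0.85x4 + 0.83x5 s.t.:
  0.1x1 + 2.8x2 + 2.2x3 + 1.1x4 + 1x5 ≥ 5   (iron)
  1x1 + 42x4 + 106x5 ≥ 157   (vitamin C)
  9x1 + 8x2 + 6x3 + 3x4 + 4x5 ≥ 10   (protein)
  12x1 + 37x2 + 30x3 + 6x4 + 11x5 ≥ 92   (carbohydrate)
  x1, x2, x3, x4, x5 ≥ 0.
The optimal basis is {oatmeal, broccoli}; yogurt, quinoa, kale drop out. The vitamin C and carbohydrate requirements are met with equality.
So oatmeal = 2.046 servings, broccoli = 1.481 servings.
Total cost: 0.31·2.046 + 0.83·1.481 = 1.8635.

€1.86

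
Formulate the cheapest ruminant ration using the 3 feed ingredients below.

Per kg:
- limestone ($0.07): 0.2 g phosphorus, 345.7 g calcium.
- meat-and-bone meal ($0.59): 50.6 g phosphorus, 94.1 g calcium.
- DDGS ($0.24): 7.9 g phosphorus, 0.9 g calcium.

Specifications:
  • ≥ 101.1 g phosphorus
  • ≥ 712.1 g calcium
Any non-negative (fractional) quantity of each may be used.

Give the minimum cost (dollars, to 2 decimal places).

Let x1 = kg of limestone, x2 = kg of meat-and-bone meal, x3 = kg of DDGS.
min 0.07x1 + 0.59x2 + 0.24x3 s.t.:
  0.2x1 + 50.6x2 + 7.9x3 ≥ 101.1   (phosphorus)
  345.7x1 + 94.1x2 + 0.9x3 ≥ 712.1   (calcium)
  x1, x2, x3 ≥ 0.
The minimum-cost mix takes nothing from DDGS — only limestone, meat-and-bone meal. Binding constraints: phosphorus and calcium.
That vertex is x1 = 1.518, x2 = 1.992.
Hence cost = 0.07·1.518 + 0.59·1.992 = $1.2815.

$1.28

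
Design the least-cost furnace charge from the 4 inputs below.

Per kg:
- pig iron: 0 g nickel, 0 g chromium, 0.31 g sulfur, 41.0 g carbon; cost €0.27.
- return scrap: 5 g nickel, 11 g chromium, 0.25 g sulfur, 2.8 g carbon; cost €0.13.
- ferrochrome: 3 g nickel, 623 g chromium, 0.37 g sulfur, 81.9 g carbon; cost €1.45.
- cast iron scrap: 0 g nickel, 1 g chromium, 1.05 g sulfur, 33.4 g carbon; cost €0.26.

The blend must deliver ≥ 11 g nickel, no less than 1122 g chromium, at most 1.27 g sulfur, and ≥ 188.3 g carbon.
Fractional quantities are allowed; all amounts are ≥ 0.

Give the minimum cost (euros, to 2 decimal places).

Treat it as an LP. Let x1 = kg of pig iron, x2 = kg of return scrap, x3 = kg of ferrochrome, x4 = kg of cast iron scrap.
Minimize 0.27x1 + 0.13x2 + 1.45x3 + 0.26x4 s.t.:
  5x2 + 3x3 ≥ 11   (nickel)
  11x2 + 623x3 + 1x4 ≥ 1122   (chromium)
  0.31x1 + 0.25x2 + 0.37x3 + 1.05x4 ≤ 1.27   (sulfur)
  41x1 + 2.8x2 + 81.9x3 + 33.4x4 ≥ 188.3   (carbon)
  x1, x2, x3, x4 ≥ 0.
The cheapest feasible vertex uses only pig iron, return scrap, ferrochrome; cast iron scrap is not used. There the nickel, chromium, carbon constraints are tight.
So pig iron = 0.9578 kg, return scrap = 1.131 kg, ferrochrome = 1.781 kg.
Cost = 0.27·0.9578 + 0.13·1.131 + 1.45·1.781 = 2.9881.

€2.99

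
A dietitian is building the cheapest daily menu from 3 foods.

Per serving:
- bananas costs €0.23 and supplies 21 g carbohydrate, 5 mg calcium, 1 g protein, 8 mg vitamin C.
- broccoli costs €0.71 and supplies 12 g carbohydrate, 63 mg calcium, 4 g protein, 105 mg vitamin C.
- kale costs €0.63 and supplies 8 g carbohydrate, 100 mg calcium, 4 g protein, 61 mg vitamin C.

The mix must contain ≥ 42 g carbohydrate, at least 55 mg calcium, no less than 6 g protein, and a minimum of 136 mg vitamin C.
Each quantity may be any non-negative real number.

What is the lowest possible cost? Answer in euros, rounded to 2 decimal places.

€1.15

This is a linear program. Let x1 = servings of bananas, x2 = servings of broccoli, x3 = servings of kale.
Minimise 0.23x1 + 0.71x2 + 0.63x3 subject to:
  21x1 + 12x2 + 8x3 ≥ 42   (carbohydrate)
  5x1 + 63x2 + 100x3 ≥ 55   (calcium)
  1x1 + 4x2 + 4x3 ≥ 6   (protein)
  8x1 + 105x2 + 61x3 ≥ 136   (vitamin C)
  x1, x2, x3 ≥ 0.
The minimum-cost mix takes nothing from kale — only bananas, broccoli. There the carbohydrate and vitamin C constraints are tight.
Solving gives x1 = 1.317, x2 = 1.195.
Cost = 0.23·1.317 + 0.71·1.195 = 1.1514.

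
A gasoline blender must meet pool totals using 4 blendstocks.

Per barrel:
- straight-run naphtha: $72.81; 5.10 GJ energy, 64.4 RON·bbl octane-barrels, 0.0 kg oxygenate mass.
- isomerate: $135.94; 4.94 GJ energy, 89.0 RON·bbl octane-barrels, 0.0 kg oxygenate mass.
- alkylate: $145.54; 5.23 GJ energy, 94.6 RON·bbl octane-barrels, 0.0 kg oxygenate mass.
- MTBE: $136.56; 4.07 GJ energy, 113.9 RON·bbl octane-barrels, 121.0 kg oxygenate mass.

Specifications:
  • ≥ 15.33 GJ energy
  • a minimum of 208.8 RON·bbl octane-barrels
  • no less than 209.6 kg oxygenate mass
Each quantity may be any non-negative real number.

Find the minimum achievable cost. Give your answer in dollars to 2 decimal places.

This is a linear program. Let x1 = barrels of straight-run naphtha, x2 = barrels of isomerate, x3 = barrels of alkylate, x4 = barrels of MTBE.
Minimise 72.81x1 + 135.94x2 + 145.54x3 + 136.56x4 subject to:
  5.1x1 + 4.94x2 + 5.23x3 + 4.07x4 ≥ 15.33   (energy)
  64.4x1 + 89x2 + 94.6x3 + 113.9x4 ≥ 208.8   (octane-barrels)
  121x4 ≥ 209.6   (oxygenate mass)
  x1, x2, x3, x4 ≥ 0.
The optimal basis is {straight-run naphtha, MTBE}; isomerate, alkylate drop out. The energy and oxygenate mass requirements are met with equality.
Optimal quantities: straight-run naphtha = 1.6235 barrels, MTBE = 1.7322 barrels.
Cost = 72.81·1.6235 + 136.56·1.7322 = 354.7563.

$354.76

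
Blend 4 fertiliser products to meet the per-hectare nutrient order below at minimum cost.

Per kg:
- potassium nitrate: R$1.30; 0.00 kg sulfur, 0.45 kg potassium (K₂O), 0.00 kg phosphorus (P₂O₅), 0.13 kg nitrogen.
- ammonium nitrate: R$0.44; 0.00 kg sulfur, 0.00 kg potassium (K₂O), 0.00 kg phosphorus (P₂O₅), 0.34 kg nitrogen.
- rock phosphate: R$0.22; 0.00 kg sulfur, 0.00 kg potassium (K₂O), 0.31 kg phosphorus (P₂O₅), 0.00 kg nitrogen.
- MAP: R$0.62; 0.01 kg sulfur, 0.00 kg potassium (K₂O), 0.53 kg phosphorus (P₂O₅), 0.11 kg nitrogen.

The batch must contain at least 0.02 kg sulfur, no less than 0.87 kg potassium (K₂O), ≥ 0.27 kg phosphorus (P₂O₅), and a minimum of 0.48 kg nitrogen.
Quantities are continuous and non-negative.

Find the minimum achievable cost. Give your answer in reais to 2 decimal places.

Set it up as a linear program. Let x1 = kg of potassium nitrate, x2 = kg of ammonium nitrate, x3 = kg of rock phosphate, x4 = kg of MAP.
Minimize 1.3x1 + 0.44x2 + 0.22x3 + 0.62x4 s.t.:
  0.01x4 ≥ 0.02   (sulfur)
  0.45x1 ≥ 0.87   (potassium (K₂O))
  0.31x3 + 0.53x4 ≥ 0.27   (phosphorus (P₂O₅))
  0.13x1 + 0.34x2 + 0.11x4 ≥ 0.48   (nitrogen)
  x1, x2, x3, x4 ≥ 0.
The minimum-cost mix takes nothing from rock phosphate — only potassium nitrate, ammonium nitrate, MAP. Binding constraints: sulfur, potassium (K₂O), nitrogen.
So potassium nitrate = 1.933 kg, ammonium nitrate = 0.02549 kg, MAP = 2 kg.
Cost = 1.3·1.933 + 0.44·0.02549 + 0.62·2 = 3.7641.

R$3.76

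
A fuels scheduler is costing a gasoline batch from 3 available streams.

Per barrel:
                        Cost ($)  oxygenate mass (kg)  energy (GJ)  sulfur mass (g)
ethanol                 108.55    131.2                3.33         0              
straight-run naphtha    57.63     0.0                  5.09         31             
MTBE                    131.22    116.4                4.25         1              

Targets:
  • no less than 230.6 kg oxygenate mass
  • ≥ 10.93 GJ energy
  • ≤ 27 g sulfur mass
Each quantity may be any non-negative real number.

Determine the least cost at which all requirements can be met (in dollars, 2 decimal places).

Let x1 = barrels of ethanol, x2 = barrels of straight-run naphtha, x3 = barrels of MTBE.
min 108.55x1 + 57.63x2 + 131.22x3 subject to:
  131.2x1 + 116.4x3 ≥ 230.6   (oxygenate mass)
  3.33x1 + 5.09x2 + 4.25x3 ≥ 10.93   (energy)
  31x2 + 1x3 ≤ 27   (sulfur mass)
  x1, x2, x3 ≥ 0.
All 3 inputs are positive at the optimum. The oxygenate mass, energy, sulfur mass requirements are met with equality.
That vertex is x1 = 1.25273, x2 = 0.85261, x3 = 0.569088.
Cost = 108.55·1.25273 + 57.63·0.85261 + 131.22·0.569088 = 259.7955.

$259.80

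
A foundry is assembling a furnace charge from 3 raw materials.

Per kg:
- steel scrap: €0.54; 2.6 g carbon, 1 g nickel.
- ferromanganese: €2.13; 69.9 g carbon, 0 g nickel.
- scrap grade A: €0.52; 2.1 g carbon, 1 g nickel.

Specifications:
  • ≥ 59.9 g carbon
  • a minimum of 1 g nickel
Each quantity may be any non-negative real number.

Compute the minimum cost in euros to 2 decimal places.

This is a linear program. Let x1 = kg of steel scrap, x2 = kg of ferromanganese, x3 = kg of scrap grade A.
Minimize 0.54x1 + 2.13x2 + 0.52x3 subject to:
  2.6x1 + 69.9x2 + 2.1x3 ≥ 59.9   (carbon)
  1x1 + 1x3 ≥ 1   (nickel)
  x1, x2, x3 ≥ 0.
The cheapest feasible vertex uses only ferromanganese, scrap grade A; steel scrap is not used. The carbon and nickel requirements are met with equality.
Optimal quantities: ferromanganese = 0.8269 kg, scrap grade A = 1 kg.
Cost = 2.13·0.8269 + 0.52·1 = 2.2813.

€2.28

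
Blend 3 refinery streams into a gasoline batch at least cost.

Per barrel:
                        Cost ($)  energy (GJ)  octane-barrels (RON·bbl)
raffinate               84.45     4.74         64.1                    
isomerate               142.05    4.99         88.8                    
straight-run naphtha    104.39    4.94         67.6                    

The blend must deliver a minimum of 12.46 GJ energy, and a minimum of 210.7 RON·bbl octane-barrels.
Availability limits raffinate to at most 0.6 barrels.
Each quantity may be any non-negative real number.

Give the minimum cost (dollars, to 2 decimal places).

$316.65

Let x1 = barrels of raffinate, x2 = barrels of isomerate, x3 = barrels of straight-run naphtha.
min 84.45x1 + 142.05x2 + 104.39x3 with:
  4.74x1 + 4.99x2 + 4.94x3 ≥ 12.46   (energy)
  64.1x1 + 88.8x2 + 67.6x3 ≥ 210.7   (octane-barrels)
  x1 ≤ 0.6
  x1, x2, x3 ≥ 0.
The minimum-cost mix takes nothing from isomerate — only raffinate, straight-run naphtha. The octane-barrels and the raffinate cap requirements are met with equality.
Solving gives x1 = 0.6, x3 = 2.5479.
Cost = 84.45·0.6 + 104.39·2.5479 = 316.6453.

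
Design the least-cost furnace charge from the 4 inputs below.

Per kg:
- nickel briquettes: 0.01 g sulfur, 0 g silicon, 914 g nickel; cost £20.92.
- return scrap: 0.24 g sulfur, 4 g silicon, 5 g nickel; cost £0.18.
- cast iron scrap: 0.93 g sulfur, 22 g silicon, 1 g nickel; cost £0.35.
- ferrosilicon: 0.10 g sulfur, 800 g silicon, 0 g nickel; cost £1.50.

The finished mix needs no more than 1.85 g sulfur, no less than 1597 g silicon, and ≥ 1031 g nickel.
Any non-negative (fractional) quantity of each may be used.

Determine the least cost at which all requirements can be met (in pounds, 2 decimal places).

Let x1 = kg of nickel briquettes, x2 = kg of return scrap, x3 = kg of cast iron scrap, x4 = kg of ferrosilicon.
Minimize 20.92x1 + 0.18x2 + 0.35x3 + 1.5x4 s.t.:
  0.01x1 + 0.24x2 + 0.93x3 + 0.1x4 ≤ 1.85   (sulfur)
  4x2 + 22x3 + 800x4 ≥ 1597   (silicon)
  914x1 + 5x2 + 1x3 ≥ 1031   (nickel)
  x1, x2, x3, x4 ≥ 0.
The minimum-cost mix takes nothing from return scrap, cast iron scrap — only nickel briquettes, ferrosilicon. There the silicon and nickel constraints are tight.
So nickel briquettes = 1.128 kg, ferrosilicon = 1.996 kg.
Cost = 20.92·1.128 + 1.5·1.996 = 26.5918.

£26.59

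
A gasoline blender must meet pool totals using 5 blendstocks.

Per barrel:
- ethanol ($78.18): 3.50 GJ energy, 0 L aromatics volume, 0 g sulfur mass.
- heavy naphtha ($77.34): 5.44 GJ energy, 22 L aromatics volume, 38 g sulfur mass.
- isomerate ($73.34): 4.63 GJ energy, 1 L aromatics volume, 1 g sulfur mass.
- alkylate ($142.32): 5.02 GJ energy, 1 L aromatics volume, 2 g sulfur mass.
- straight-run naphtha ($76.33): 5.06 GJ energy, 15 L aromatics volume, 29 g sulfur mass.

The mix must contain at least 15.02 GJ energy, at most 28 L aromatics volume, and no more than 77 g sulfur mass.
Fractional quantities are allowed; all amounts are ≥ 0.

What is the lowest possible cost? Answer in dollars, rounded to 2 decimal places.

$227.42

Let x1 = barrels of ethanol, x2 = barrels of heavy naphtha, x3 = barrels of isomerate, x4 = barrels of alkylate, x5 = barrels of straight-run naphtha.
min 78.18x1 + 77.34x2 + 73.34x3 + 142.32x4 + 76.33x5 with:
  3.5x1 + 5.44x2 + 4.63x3 + 5.02x4 + 5.06x5 ≥ 15.02   (energy)
  22x2 + 1x3 + 1x4 + 15x5 ≤ 28   (aromatics volume)
  38x2 + 1x3 + 2x4 + 29x5 ≤ 77   (sulfur mass)
  x1, x2, x3, x4, x5 ≥ 0.
At the optimum only heavy naphtha, isomerate are positive (ethanol, alkylate, straight-run naphtha = 0). The energy and aromatics volume requirements are met with equality.
That vertex is x2 = 1.189, x3 = 1.847.
Total cost: 77.34·1.189 + 73.34·1.847 = 227.4162.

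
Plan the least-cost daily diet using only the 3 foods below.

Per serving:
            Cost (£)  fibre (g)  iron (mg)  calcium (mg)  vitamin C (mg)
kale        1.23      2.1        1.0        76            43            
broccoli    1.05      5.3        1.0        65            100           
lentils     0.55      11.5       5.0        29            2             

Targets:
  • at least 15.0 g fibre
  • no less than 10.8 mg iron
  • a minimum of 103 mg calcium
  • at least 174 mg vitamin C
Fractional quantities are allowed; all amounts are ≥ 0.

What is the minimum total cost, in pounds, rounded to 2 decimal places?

£2.79

Treat it as an LP. Let x1 = servings of kale, x2 = servings of broccoli, x3 = servings of lentils.
min 1.23x1 + 1.05x2 + 0.55x3 subject to:
  2.1x1 + 5.3x2 + 11.5x3 ≥ 15   (fibre)
  1x1 + 1x2 + 5x3 ≥ 10.8   (iron)
  76x1 + 65x2 + 29x3 ≥ 103   (calcium)
  43x1 + 100x2 + 2x3 ≥ 174   (vitamin C)
  x1, x2, x3 ≥ 0.
The minimum-cost mix takes nothing from kale — only broccoli, lentils. There the iron and vitamin C constraints are tight.
Solving gives x2 = 1.704, x3 = 1.819.
Hence cost = 1.05·1.704 + 0.55·1.819 = £2.7897.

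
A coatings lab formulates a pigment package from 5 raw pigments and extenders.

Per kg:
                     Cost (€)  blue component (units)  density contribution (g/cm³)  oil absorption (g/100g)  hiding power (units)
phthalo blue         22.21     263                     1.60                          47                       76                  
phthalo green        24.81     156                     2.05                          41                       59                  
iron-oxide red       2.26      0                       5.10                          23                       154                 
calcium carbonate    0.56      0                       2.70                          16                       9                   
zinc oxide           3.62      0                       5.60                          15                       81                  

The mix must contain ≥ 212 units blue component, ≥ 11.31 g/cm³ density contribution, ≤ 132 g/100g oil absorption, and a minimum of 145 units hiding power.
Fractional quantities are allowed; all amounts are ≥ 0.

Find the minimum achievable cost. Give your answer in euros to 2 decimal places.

Treat it as an LP. Let x1 = kg of phthalo blue, x2 = kg of phthalo green, x3 = kg of iron-oxide red, x4 = kg of calcium carbonate, x5 = kg of zinc oxide.
Minimize 22.21x1 + 24.81x2 + 2.26x3 + 0.56x4 + 3.62x5 with:
  263x1 + 156x2 ≥ 212   (blue component)
  1.6x1 + 2.05x2 + 5.1x3 + 2.7x4 + 5.6x5 ≥ 11.31   (density contribution)
  47x1 + 41x2 + 23x3 + 16x4 + 15x5 ≤ 132   (oil absorption)
  76x1 + 59x2 + 154x3 + 9x4 + 81x5 ≥ 145   (hiding power)
  x1, x2, x3, x4, x5 ≥ 0.
At the optimum only phthalo blue, iron-oxide red, calcium carbonate are positive (phthalo green, zinc oxide = 0). The blue component, density contribution, hiding power requirements are met with equality.
That vertex is x1 = 0.8061, x3 = 0.3674, x4 = 3.017.
Hence cost = 22.21·0.8061 + 2.26·0.3674 + 0.56·3.017 = €20.4233.

€20.42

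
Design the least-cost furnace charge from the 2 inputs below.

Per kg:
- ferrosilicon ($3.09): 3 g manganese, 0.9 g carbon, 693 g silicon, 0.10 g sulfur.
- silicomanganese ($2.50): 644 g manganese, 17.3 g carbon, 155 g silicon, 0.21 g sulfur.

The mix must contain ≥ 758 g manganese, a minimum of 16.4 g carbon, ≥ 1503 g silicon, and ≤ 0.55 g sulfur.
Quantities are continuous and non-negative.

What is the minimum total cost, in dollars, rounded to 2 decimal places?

$8.81

Let x1 = kg of ferrosilicon, x2 = kg of silicomanganese.
min 3.09x1 + 2.5x2 subject to:
  3x1 + 644x2 ≥ 758   (manganese)
  0.9x1 + 17.3x2 ≥ 16.4   (carbon)
  693x1 + 155x2 ≥ 1503   (silicon)
  0.1x1 + 0.21x2 ≤ 0.55   (sulfur)
  x1, x2 ≥ 0.
Both inputs are positive at the optimum. Binding constraints: manganese and silicon.
Solving gives x1 = 1.9076, x2 = 1.1681.
Total cost: 3.09·1.9076 + 2.5·1.1681 = 8.8147.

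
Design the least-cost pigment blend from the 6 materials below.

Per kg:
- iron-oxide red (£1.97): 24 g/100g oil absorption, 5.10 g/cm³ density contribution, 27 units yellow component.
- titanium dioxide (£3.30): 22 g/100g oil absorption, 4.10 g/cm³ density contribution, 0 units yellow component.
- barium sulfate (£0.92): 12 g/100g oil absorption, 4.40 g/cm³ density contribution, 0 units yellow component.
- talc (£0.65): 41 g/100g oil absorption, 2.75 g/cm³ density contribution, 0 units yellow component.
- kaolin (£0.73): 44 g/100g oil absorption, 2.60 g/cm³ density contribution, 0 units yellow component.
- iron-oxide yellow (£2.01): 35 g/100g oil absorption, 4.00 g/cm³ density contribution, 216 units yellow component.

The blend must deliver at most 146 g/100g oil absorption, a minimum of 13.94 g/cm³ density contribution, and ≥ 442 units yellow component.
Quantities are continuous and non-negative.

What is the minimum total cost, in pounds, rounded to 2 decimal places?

£5.32

Let x1 = kg of iron-oxide red, x2 = kg of titanium dioxide, x3 = kg of barium sulfate, x4 = kg of talc, x5 = kg of kaolin, x6 = kg of iron-oxide yellow.
Minimise 1.97x1 + 3.3x2 + 0.92x3 + 0.65x4 + 0.73x5 + 2.01x6 s.t.:
  24x1 + 22x2 + 12x3 + 41x4 + 44x5 + 35x6 ≤ 146   (oil absorption)
  5.1x1 + 4.1x2 + 4.4x3 + 2.75x4 + 2.6x5 + 4x6 ≥ 13.94   (density contribution)
  27x1 + 216x6 ≥ 442   (yellow component)
  x1, x2, x3, x4, x5, x6 ≥ 0.
The cheapest feasible vertex uses only barium sulfate, iron-oxide yellow; iron-oxide red, titanium dioxide, talc, kaolin are not used. The density contribution and yellow component requirements are met with equality.
Solving gives x3 = 1.308, x6 = 2.046.
Cost = 0.92·1.308 + 2.01·2.046 = 5.3158.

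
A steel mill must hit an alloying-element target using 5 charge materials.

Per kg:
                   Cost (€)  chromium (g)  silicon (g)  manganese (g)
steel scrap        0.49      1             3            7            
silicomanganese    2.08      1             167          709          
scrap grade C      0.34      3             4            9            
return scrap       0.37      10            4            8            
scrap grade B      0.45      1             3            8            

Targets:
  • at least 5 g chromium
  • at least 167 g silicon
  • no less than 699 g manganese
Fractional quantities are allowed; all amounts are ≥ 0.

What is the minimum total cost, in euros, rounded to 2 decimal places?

€2.21

Let x1 = kg of steel scrap, x2 = kg of silicomanganese, x3 = kg of scrap grade C, x4 = kg of return scrap, x5 = kg of scrap grade B.
min 0.49x1 + 2.08x2 + 0.34x3 + 0.37x4 + 0.45x5 subject to:
  1x1 + 1x2 + 3x3 + 10x4 + 1x5 ≥ 5   (chromium)
  3x1 + 167x2 + 4x3 + 4x4 + 3x5 ≥ 167   (silicon)
  7x1 + 709x2 + 9x3 + 8x4 + 8x5 ≥ 699   (manganese)
  x1, x2, x3, x4, x5 ≥ 0.
At the optimum only silicomanganese, return scrap are positive (steel scrap, scrap grade C, scrap grade B = 0). The chromium and silicon requirements are met with equality.
So silicomanganese = 0.9904 kg, return scrap = 0.401 kg.
Objective = 2.08·0.9904 + 0.37·0.401 = 2.2084.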